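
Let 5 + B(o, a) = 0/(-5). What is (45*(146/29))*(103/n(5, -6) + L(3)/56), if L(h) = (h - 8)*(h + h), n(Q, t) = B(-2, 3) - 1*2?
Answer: -200385/58 ≈ -3454.9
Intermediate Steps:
B(o, a) = -5 (B(o, a) = -5 + 0/(-5) = -5 + 0*(-⅕) = -5 + 0 = -5)
n(Q, t) = -7 (n(Q, t) = -5 - 1*2 = -5 - 2 = -7)
L(h) = 2*h*(-8 + h) (L(h) = (-8 + h)*(2*h) = 2*h*(-8 + h))
(45*(146/29))*(103/n(5, -6) + L(3)/56) = (45*(146/29))*(103/(-7) + (2*3*(-8 + 3))/56) = (45*(146*(1/29)))*(103*(-⅐) + (2*3*(-5))*(1/56)) = (45*(146/29))*(-103/7 - 30*1/56) = 6570*(-103/7 - 15/28)/29 = (6570/29)*(-61/4) = -200385/58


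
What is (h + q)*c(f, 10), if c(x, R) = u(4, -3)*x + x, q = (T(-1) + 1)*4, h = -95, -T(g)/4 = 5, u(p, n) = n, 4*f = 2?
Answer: 171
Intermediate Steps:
f = ½ (f = (¼)*2 = ½ ≈ 0.50000)
T(g) = -20 (T(g) = -4*5 = -20)
q = -76 (q = (-20 + 1)*4 = -19*4 = -76)
c(x, R) = -2*x (c(x, R) = -3*x + x = -2*x)
(h + q)*c(f, 10) = (-95 - 76)*(-2*½) = -171*(-1) = 171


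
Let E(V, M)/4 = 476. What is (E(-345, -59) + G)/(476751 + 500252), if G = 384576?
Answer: 386480/977003 ≈ 0.39558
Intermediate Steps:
E(V, M) = 1904 (E(V, M) = 4*476 = 1904)
(E(-345, -59) + G)/(476751 + 500252) = (1904 + 384576)/(476751 + 500252) = 386480/977003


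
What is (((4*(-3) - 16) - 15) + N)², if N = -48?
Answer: 8281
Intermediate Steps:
(((4*(-3) - 16) - 15) + N)² = (((4*(-3) - 16) - 15) - 48)² = (((-12 - 16) - 15) - 48)² = ((-28 - 15) - 48)² = (-43 - 48)² = (-91)² = 8281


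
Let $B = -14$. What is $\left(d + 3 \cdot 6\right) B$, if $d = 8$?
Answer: $-364$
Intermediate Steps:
$\left(d + 3 \cdot 6\right) B = \left(8 + 3 \cdot 6\right) \left(-14\right) = \left(8 + 18\right) \left(-14\right) = 26 \left(-14\right) = -364$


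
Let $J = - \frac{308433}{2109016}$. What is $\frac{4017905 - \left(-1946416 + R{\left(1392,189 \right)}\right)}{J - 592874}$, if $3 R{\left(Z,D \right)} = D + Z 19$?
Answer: $- \frac{12560122465072}{1250381060417} \approx -10.045$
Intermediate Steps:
$J = - \frac{308433}{2109016}$ ($J = \left(-308433\right) \frac{1}{2109016} = - \frac{308433}{2109016} \approx -0.14625$)
$R{\left(Z,D \right)} = \frac{D}{3} + \frac{19 Z}{3}$ ($R{\left(Z,D \right)} = \frac{D + Z 19}{3} = \frac{D + 19 Z}{3} = \frac{D}{3} + \frac{19 Z}{3}$)
$\frac{4017905 - \left(-1946416 + R{\left(1392,189 \right)}\right)}{J - 592874} = \frac{4017905 - \left(-1946416 + 63 + 8816\right)}{- \frac{308433}{2109016} - 592874} = \frac{4017905 + \left(1946416 - \left(63 + 8816\right)\right)}{- \frac{1250381060417}{2109016}} = \left(4017905 + \left(1946416 - 8879\right)\right) \left(- \frac{2109016}{1250381060417}\right) = \left(4017905 + 1937537\right) \left(- \frac{2109016}{1250381060417}\right) = 5955442 \left(- \frac{2109016}{1250381060417}\right) = - \frac{12560122465072}{1250381060417}$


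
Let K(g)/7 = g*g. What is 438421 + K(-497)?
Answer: 2167484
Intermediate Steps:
K(g) = 7*g² (K(g) = 7*(g*g) = 7*g²)
438421 + K(-497) = 438421 + 7*(-497)² = 438421 + 7*247009 = 438421 + 1729063 = 2167484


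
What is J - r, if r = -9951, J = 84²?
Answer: 17007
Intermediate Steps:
J = 7056
J - r = 7056 - 1*(-9951) = 7056 + 9951 = 17007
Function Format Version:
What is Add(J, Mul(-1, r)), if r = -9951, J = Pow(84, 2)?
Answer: 17007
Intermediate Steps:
J = 7056
Add(J, Mul(-1, r)) = Add(7056, Mul(-1, -9951)) = Add(7056, 9951) = 17007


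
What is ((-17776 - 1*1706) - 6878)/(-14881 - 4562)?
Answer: 26360/19443 ≈ 1.3558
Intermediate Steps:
((-17776 - 1*1706) - 6878)/(-14881 - 4562) = ((-17776 - 1706) - 6878)/(-19443) = (-19482 - 6878)*(-1/19443) = -26360*(-1/19443) = 26360/19443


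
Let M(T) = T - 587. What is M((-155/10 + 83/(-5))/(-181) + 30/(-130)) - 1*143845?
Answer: -3398486217/23530 ≈ -1.4443e+5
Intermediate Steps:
M(T) = -587 + T
M((-155/10 + 83/(-5))/(-181) + 30/(-130)) - 1*143845 = (-587 + ((-155/10 + 83/(-5))/(-181) + 30/(-130))) - 1*143845 = (-587 + ((-155*⅒ + 83*(-⅕))*(-1/181) + 30*(-1/130))) - 143845 = (-587 + ((-31/2 - 83/5)*(-1/181) - 3/13)) - 143845 = (-587 + (-321/10*(-1/181) - 3/13)) - 143845 = (-587 + (321/1810 - 3/13)) - 143845 = (-587 - 1257/23530) - 143845 = -13813367/23530 - 143845 = -3398486217/23530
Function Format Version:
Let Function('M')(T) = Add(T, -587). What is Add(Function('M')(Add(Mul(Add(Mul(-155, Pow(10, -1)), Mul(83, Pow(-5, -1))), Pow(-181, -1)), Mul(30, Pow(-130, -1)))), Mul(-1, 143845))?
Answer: Rational(-3398486217, 23530) ≈ -1.4443e+5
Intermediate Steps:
Function('M')(T) = Add(-587, T)
Add(Function('M')(Add(Mul(Add(Mul(-155, Pow(10, -1)), Mul(83, Pow(-5, -1))), Pow(-181, -1)), Mul(30, Pow(-130, -1)))), Mul(-1, 143845)) = Add(Add(-587, Add(Mul(Add(Mul(-155, Pow(10, -1)), Mul(83, Pow(-5, -1))), Pow(-181, -1)), Mul(30, Pow(-130, -1)))), Mul(-1, 143845)) = Add(Add(-587, Add(Mul(Add(Mul(-155, Rational(1, 10)), Mul(83, Rational(-1, 5))), Rational(-1, 181)), Mul(30, Rational(-1, 130)))), -143845) = Add(Add(-587, Add(Mul(Add(Rational(-31, 2), Rational(-83, 5)), Rational(-1, 181)), Rational(-3, 13))), -143845) = Add(Add(-587, Add(Mul(Rational(-321, 10), Rational(-1, 181)), Rational(-3, 13))), -143845) = Add(Add(-587, Add(Rational(321, 1810), Rational(-3, 13))), -143845) = Add(Add(-587, Rational(-1257, 23530)), -143845) = Add(Rational(-13813367, 23530), -143845) = Rational(-3398486217, 23530)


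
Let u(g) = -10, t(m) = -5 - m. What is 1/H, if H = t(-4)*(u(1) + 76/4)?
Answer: -1/9 ≈ -0.11111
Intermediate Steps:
H = -9 (H = (-5 - 1*(-4))*(-10 + 76/4) = (-5 + 4)*(-10 + 76*(1/4)) = -(-10 + 19) = -1*9 = -9)
1/H = 1/(-9) = -1/9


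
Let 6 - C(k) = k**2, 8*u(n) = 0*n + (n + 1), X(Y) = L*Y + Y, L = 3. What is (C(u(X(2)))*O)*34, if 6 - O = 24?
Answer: -46359/16 ≈ -2897.4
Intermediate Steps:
O = -18 (O = 6 - 1*24 = 6 - 24 = -18)
X(Y) = 4*Y (X(Y) = 3*Y + Y = 4*Y)
u(n) = 1/8 + n/8 (u(n) = (0*n + (n + 1))/8 = (0 + (1 + n))/8 = (1 + n)/8 = 1/8 + n/8)
C(k) = 6 - k**2
(C(u(X(2)))*O)*34 = ((6 - (1/8 + (4*2)/8)**2)*(-18))*34 = ((6 - (1/8 + (1/8)*8)**2)*(-18))*34 = ((6 - (1/8 + 1)**2)*(-18))*34 = ((6 - (9/8)**2)*(-18))*34 = ((6 - 1*81/64)*(-18))*34 = ((6 - 81/64)*(-18))*34 = ((303/64)*(-18))*34 = -2727/32*34 = -46359/16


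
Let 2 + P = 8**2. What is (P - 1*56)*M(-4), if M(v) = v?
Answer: -24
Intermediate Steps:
P = 62 (P = -2 + 8**2 = -2 + 64 = 62)
(P - 1*56)*M(-4) = (62 - 1*56)*(-4) = (62 - 56)*(-4) = 6*(-4) = -24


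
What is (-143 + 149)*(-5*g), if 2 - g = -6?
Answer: -240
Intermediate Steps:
g = 8 (g = 2 - 1*(-6) = 2 + 6 = 8)
(-143 + 149)*(-5*g) = (-143 + 149)*(-5*8) = 6*(-40) = -240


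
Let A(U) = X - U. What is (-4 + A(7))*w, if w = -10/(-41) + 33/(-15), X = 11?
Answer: 0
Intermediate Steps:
w = -401/205 (w = -10*(-1/41) + 33*(-1/15) = 10/41 - 11/5 = -401/205 ≈ -1.9561)
A(U) = 11 - U
(-4 + A(7))*w = (-4 + (11 - 1*7))*(-401/205) = (-4 + (11 - 7))*(-401/205) = (-4 + 4)*(-401/205) = 0*(-401/205) = 0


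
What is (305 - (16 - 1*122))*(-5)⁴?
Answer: 256875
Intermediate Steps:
(305 - (16 - 1*122))*(-5)⁴ = (305 - (16 - 122))*625 = (305 - 1*(-106))*625 = (305 + 106)*625 = 411*625 = 256875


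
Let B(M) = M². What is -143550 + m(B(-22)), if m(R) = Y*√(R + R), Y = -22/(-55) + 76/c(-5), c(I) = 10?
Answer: -143550 + 176*√2 ≈ -1.4330e+5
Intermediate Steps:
Y = 8 (Y = -22/(-55) + 76/10 = -22*(-1/55) + 76*(⅒) = ⅖ + 38/5 = 8)
m(R) = 8*√2*√R (m(R) = 8*√(R + R) = 8*√(2*R) = 8*(√2*√R) = 8*√2*√R)
-143550 + m(B(-22)) = -143550 + 8*√2*√((-22)²) = -143550 + 8*√2*√484 = -143550 + 8*√2*22 = -143550 + 176*√2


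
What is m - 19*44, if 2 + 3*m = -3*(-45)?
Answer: -2375/3 ≈ -791.67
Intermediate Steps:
m = 133/3 (m = -⅔ + (-3*(-45))/3 = -⅔ + (⅓)*135 = -⅔ + 45 = 133/3 ≈ 44.333)
m - 19*44 = 133/3 - 19*44 = 133/3 - 1*836 = 133/3 - 836 = -2375/3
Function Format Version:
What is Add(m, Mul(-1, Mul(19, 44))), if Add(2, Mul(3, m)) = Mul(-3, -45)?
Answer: Rational(-2375, 3) ≈ -791.67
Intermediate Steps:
m = Rational(133, 3) (m = Add(Rational(-2, 3), Mul(Rational(1, 3), Mul(-3, -45))) = Add(Rational(-2, 3), Mul(Rational(1, 3), 135)) = Add(Rational(-2, 3), 45) = Rational(133, 3) ≈ 44.333)
Add(m, Mul(-1, Mul(19, 44))) = Add(Rational(133, 3), Mul(-1, Mul(19, 44))) = Add(Rational(133, 3), Mul(-1, 836)) = Add(Rational(133, 3), -836) = Rational(-2375, 3)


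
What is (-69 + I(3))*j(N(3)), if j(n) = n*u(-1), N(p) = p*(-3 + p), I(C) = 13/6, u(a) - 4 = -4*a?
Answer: 0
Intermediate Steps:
u(a) = 4 - 4*a
I(C) = 13/6 (I(C) = 13*(⅙) = 13/6)
j(n) = 8*n (j(n) = n*(4 - 4*(-1)) = n*(4 + 4) = n*8 = 8*n)
(-69 + I(3))*j(N(3)) = (-69 + 13/6)*(8*(3*(-3 + 3))) = -1604*3*0/3 = -1604*0/3 = -401/6*0 = 0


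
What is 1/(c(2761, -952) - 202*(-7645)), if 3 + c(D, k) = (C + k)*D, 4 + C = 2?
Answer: -1/1089707 ≈ -9.1768e-7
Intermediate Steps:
C = -2 (C = -4 + 2 = -2)
c(D, k) = -3 + D*(-2 + k) (c(D, k) = -3 + (-2 + k)*D = -3 + D*(-2 + k))
1/(c(2761, -952) - 202*(-7645)) = 1/((-3 - 2*2761 + 2761*(-952)) - 202*(-7645)) = 1/((-3 - 5522 - 2628472) + 1544290) = 1/(-2633997 + 1544290) = 1/(-1089707) = -1/1089707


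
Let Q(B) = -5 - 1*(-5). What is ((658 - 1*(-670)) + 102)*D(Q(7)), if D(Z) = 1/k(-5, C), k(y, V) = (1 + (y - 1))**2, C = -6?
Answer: 286/5 ≈ 57.200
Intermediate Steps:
k(y, V) = y**2 (k(y, V) = (1 + (-1 + y))**2 = y**2)
Q(B) = 0 (Q(B) = -5 + 5 = 0)
D(Z) = 1/25 (D(Z) = 1/((-5)**2) = 1/25)
((658 - 1*(-670)) + 102)*D(Q(7)) = ((658 - 1*(-670)) + 102)*(1/25) = ((658 + 670) + 102)*(1/25) = (1328 + 102)*(1/25) = 1430*(1/25) = 286/5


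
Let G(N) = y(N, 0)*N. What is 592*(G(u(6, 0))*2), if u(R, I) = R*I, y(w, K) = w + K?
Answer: 0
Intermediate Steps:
y(w, K) = K + w
u(R, I) = I*R
G(N) = N**2 (G(N) = (0 + N)*N = N*N = N**2)
592*(G(u(6, 0))*2) = 592*((0*6)**2*2) = 592*(0**2*2) = 592*(0*2) = 592*0 = 0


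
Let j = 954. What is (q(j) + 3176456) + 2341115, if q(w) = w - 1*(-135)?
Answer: 5518660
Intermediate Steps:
q(w) = 135 + w (q(w) = w + 135 = 135 + w)
(q(j) + 3176456) + 2341115 = ((135 + 954) + 3176456) + 2341115 = (1089 + 3176456) + 2341115 = 3177545 + 2341115 = 5518660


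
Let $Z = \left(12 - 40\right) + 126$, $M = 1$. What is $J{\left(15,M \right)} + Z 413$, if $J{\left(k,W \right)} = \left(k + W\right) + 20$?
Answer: $40510$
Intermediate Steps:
$J{\left(k,W \right)} = 20 + W + k$ ($J{\left(k,W \right)} = \left(W + k\right) + 20 = 20 + W + k$)
$Z = 98$ ($Z = -28 + 126 = 98$)
$J{\left(15,M \right)} + Z 413 = \left(20 + 1 + 15\right) + 98 \cdot 413 = 36 + 40474 = 40510$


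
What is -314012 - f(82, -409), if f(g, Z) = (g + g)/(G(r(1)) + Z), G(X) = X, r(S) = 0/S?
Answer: -128430744/409 ≈ -3.1401e+5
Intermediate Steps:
r(S) = 0
f(g, Z) = 2*g/Z (f(g, Z) = (g + g)/(0 + Z) = (2*g)/Z = 2*g/Z)
-314012 - f(82, -409) = -314012 - 2*82/(-409) = -314012 - 2*82*(-1)/409 = -314012 - 1*(-164/409) = -314012 + 164/409 = -128430744/409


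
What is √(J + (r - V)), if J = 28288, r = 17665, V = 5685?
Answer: 2*√10067 ≈ 200.67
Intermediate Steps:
√(J + (r - V)) = √(28288 + (17665 - 1*5685)) = √(28288 + (17665 - 5685)) = √(28288 + 11980) = √40268 = 2*√10067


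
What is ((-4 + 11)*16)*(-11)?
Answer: -1232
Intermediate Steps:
((-4 + 11)*16)*(-11) = (7*16)*(-11) = 112*(-11) = -1232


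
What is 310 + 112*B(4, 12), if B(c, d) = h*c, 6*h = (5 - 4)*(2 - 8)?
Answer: -138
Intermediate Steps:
h = -1 (h = ((5 - 4)*(2 - 8))/6 = (1*(-6))/6 = (⅙)*(-6) = -1)
B(c, d) = -c
310 + 112*B(4, 12) = 310 + 112*(-1*4) = 310 + 112*(-4) = 310 - 448 = -138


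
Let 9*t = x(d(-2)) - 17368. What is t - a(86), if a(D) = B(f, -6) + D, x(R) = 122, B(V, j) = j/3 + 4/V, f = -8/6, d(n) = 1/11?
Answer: -17975/9 ≈ -1997.2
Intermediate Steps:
d(n) = 1/11
f = -4/3 (f = -8*1/6 = -4/3 ≈ -1.3333)
B(V, j) = 4/V + j/3 (B(V, j) = j*(1/3) + 4/V = j/3 + 4/V = 4/V + j/3)
a(D) = -5 + D (a(D) = (4/(-4/3) + (1/3)*(-6)) + D = (4*(-3/4) - 2) + D = (-3 - 2) + D = -5 + D)
t = -17246/9 (t = (122 - 17368)/9 = (1/9)*(-17246) = -17246/9 ≈ -1916.2)
t - a(86) = -17246/9 - (-5 + 86) = -17246/9 - 1*81 = -17246/9 - 81 = -17975/9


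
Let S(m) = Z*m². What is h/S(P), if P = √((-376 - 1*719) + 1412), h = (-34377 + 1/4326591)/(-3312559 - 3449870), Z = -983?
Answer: -148735218806/9117197043385297329 ≈ -1.6314e-8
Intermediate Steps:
h = 148735218806/29258264449539 (h = (-34377 + 1/4326591)/(-6762429) = -148735218806/4326591*(-1/6762429) = 148735218806/29258264449539 ≈ 0.0050835)
P = √317 (P = √((-376 - 719) + 1412) = √(-1095 + 1412) = √317 ≈ 17.805)
S(m) = -983*m²
h/S(P) = 148735218806/(29258264449539*((-983*(√317)²))) = 148735218806/(29258264449539*((-983*317))) = (148735218806/29258264449539)/(-311611) = (148735218806/29258264449539)*(-1/311611) = -148735218806/9117197043385297329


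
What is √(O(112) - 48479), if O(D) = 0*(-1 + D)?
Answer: I*√48479 ≈ 220.18*I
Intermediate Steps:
O(D) = 0
√(O(112) - 48479) = √(0 - 48479) = √(-48479) = I*√48479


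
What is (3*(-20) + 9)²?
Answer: 2601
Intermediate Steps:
(3*(-20) + 9)² = (-60 + 9)² = (-51)² = 2601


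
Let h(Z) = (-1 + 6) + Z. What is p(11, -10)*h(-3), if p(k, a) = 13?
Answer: 26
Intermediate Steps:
h(Z) = 5 + Z
p(11, -10)*h(-3) = 13*(5 - 3) = 13*2 = 26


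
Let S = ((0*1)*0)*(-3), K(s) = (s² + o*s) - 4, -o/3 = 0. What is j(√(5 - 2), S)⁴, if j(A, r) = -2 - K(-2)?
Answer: 16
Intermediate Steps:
o = 0 (o = -3*0 = 0)
K(s) = -4 + s² (K(s) = (s² + 0*s) - 4 = (s² + 0) - 4 = s² - 4 = -4 + s²)
S = 0 (S = (0*0)*(-3) = 0*(-3) = 0)
j(A, r) = -2 (j(A, r) = -2 - (-4 + (-2)²) = -2 - (-4 + 4) = -2 - 1*0 = -2 + 0 = -2)
j(√(5 - 2), S)⁴ = (-2)⁴ = 16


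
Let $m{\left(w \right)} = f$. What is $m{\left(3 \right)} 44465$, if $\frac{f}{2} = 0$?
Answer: $0$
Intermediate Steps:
$f = 0$ ($f = 2 \cdot 0 = 0$)
$m{\left(w \right)} = 0$
$m{\left(3 \right)} 44465 = 0 \cdot 44465 = 0$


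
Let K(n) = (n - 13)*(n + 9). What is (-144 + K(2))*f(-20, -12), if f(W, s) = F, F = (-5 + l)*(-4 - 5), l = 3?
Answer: -4770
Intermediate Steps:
K(n) = (-13 + n)*(9 + n)
F = 18 (F = (-5 + 3)*(-4 - 5) = -2*(-9) = 18)
f(W, s) = 18
(-144 + K(2))*f(-20, -12) = (-144 + (-117 + 2² - 4*2))*18 = (-144 + (-117 + 4 - 8))*18 = (-144 - 121)*18 = -265*18 = -4770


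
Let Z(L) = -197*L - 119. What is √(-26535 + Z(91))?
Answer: I*√44581 ≈ 211.14*I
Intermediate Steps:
Z(L) = -119 - 197*L
√(-26535 + Z(91)) = √(-26535 + (-119 - 197*91)) = √(-26535 + (-119 - 17927)) = √(-26535 - 18046) = √(-44581) = I*√44581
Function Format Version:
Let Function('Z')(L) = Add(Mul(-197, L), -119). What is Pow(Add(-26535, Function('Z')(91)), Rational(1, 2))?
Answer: Mul(I, Pow(44581, Rational(1, 2))) ≈ Mul(211.14, I)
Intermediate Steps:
Function('Z')(L) = Add(-119, Mul(-197, L))
Pow(Add(-26535, Function('Z')(91)), Rational(1, 2)) = Pow(Add(-26535, Add(-119, Mul(-197, 91))), Rational(1, 2)) = Pow(Add(-26535, Add(-119, -17927)), Rational(1, 2)) = Pow(Add(-26535, -18046), Rational(1, 2)) = Pow(-44581, Rational(1, 2)) = Mul(I, Pow(44581, Rational(1, 2)))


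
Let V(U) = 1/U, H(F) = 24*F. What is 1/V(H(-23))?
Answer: -552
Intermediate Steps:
1/V(H(-23)) = 1/(1/(24*(-23))) = 1/(1/(-552)) = 1/(-1/552) = -552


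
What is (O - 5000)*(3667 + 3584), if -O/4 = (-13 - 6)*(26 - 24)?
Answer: -35152848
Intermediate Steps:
O = 152 (O = -4*(-13 - 6)*(26 - 24) = -(-76)*2 = -4*(-38) = 152)
(O - 5000)*(3667 + 3584) = (152 - 5000)*(3667 + 3584) = -4848*7251 = -35152848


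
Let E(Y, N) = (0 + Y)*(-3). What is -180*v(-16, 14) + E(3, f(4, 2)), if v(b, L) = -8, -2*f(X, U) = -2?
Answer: 1431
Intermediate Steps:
f(X, U) = 1 (f(X, U) = -½*(-2) = 1)
E(Y, N) = -3*Y (E(Y, N) = Y*(-3) = -3*Y)
-180*v(-16, 14) + E(3, f(4, 2)) = -180*(-8) - 3*3 = 1440 - 9 = 1431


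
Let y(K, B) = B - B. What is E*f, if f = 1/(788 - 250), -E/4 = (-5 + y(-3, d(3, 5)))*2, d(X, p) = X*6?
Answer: 20/269 ≈ 0.074349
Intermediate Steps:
d(X, p) = 6*X
y(K, B) = 0
E = 40 (E = -4*(-5 + 0)*2 = -(-20)*2 = -4*(-10) = 40)
f = 1/538 ≈ 0.0018587
E*f = 40*(1/538) = 20/269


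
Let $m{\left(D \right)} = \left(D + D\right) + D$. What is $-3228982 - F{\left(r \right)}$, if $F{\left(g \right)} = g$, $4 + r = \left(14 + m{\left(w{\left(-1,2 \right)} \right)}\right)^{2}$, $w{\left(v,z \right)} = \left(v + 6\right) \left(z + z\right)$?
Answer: $-3234454$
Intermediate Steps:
$w{\left(v,z \right)} = 2 z \left(6 + v\right)$ ($w{\left(v,z \right)} = \left(6 + v\right) 2 z = 2 z \left(6 + v\right)$)
$m{\left(D \right)} = 3 D$ ($m{\left(D \right)} = 2 D + D = 3 D$)
$r = 5472$ ($r = -4 + \left(14 + 3 \cdot 2 \cdot 2 \left(6 - 1\right)\right)^{2} = -4 + \left(14 + 3 \cdot 2 \cdot 2 \cdot 5\right)^{2} = -4 + \left(14 + 3 \cdot 20\right)^{2} = -4 + \left(14 + 60\right)^{2} = -4 + 74^{2} = -4 + 5476 = 5472$)
$-3228982 - F{\left(r \right)} = -3228982 - 5472 = -3234454$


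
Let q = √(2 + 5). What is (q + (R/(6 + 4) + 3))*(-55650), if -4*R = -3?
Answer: -684495/4 - 55650*√7 ≈ -3.1836e+5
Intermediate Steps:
R = ¾ (R = -¼*(-3) = ¾ ≈ 0.75000)
q = √7 ≈ 2.6458
(q + (R/(6 + 4) + 3))*(-55650) = (√7 + ((¾)/(6 + 4) + 3))*(-55650) = (√7 + ((¾)/10 + 3))*(-55650) = (√7 + ((⅒)*(¾) + 3))*(-55650) = (√7 + (3/40 + 3))*(-55650) = (√7 + 123/40)*(-55650) = (123/40 + √7)*(-55650) = -684495/4 - 55650*√7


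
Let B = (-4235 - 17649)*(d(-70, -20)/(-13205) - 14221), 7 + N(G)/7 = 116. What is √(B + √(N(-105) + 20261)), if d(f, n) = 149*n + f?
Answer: 2*√(542658487321461 + 20924643*√146)/2641 ≈ 17641.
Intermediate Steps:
N(G) = 763 (N(G) = -49 + 7*116 = -49 + 812 = 763)
d(f, n) = f + 149*n
B = 821898504084/2641 (B = (-4235 - 17649)*((-70 + 149*(-20))/(-13205) - 14221) = -21884*((-70 - 2980)*(-1/13205) - 14221) = -21884*(-3050*(-1/13205) - 14221) = -21884*(610/2641 - 14221) = -21884*(-37557051/2641) = 821898504084/2641 ≈ 3.1121e+8)
√(B + √(N(-105) + 20261)) = √(821898504084/2641 + √(763 + 20261)) = √(821898504084/2641 + √21024) = √(821898504084/2641 + 12*√146)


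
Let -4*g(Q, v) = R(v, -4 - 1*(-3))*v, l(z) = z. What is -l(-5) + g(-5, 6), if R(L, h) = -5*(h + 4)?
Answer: 55/2 ≈ 27.500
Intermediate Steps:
R(L, h) = -20 - 5*h (R(L, h) = -5*(4 + h) = -20 - 5*h)
g(Q, v) = 15*v/4 (g(Q, v) = -(-20 - 5*(-4 - 1*(-3)))*v/4 = -(-20 - 5*(-4 + 3))*v/4 = -(-20 - 5*(-1))*v/4 = -(-20 + 5)*v/4 = -(-15)*v/4 = 15*v/4)
-l(-5) + g(-5, 6) = -1*(-5) + (15/4)*6 = 5 + 45/2 = 55/2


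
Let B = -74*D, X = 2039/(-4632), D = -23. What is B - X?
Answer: 7885703/4632 ≈ 1702.4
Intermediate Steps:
X = -2039/4632 (X = 2039*(-1/4632) = -2039/4632 ≈ -0.44020)
B = 1702 (B = -74*(-23) = 1702)
B - X = 1702 - 1*(-2039/4632) = 1702 + 2039/4632 = 7885703/4632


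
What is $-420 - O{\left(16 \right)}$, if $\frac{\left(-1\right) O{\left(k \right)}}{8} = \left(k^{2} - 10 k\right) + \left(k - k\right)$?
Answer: $348$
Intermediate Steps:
$O{\left(k \right)} = - 8 k^{2} + 80 k$ ($O{\left(k \right)} = - 8 \left(\left(k^{2} - 10 k\right) + \left(k - k\right)\right) = - 8 \left(\left(k^{2} - 10 k\right) + 0\right) = - 8 \left(k^{2} - 10 k\right) = - 8 k^{2} + 80 k$)
$-420 - O{\left(16 \right)} = -420 - 8 \cdot 16 \left(10 - 16\right) = -420 - 8 \cdot 16 \left(-6\right) = -420 - -768 = -420 + 768 = 348$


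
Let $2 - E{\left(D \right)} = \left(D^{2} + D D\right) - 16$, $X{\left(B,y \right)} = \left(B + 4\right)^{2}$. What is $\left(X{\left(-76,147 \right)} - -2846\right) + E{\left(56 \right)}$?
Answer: $1776$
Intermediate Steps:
$X{\left(B,y \right)} = \left(4 + B\right)^{2}$
$E{\left(D \right)} = 18 - 2 D^{2}$ ($E{\left(D \right)} = 2 - \left(\left(D^{2} + D D\right) - 16\right) = 2 - \left(\left(D^{2} + D^{2}\right) - 16\right) = 2 - \left(2 D^{2} - 16\right) = 2 - \left(-16 + 2 D^{2}\right) = 18 - 2 D^{2}$)
$\left(X{\left(-76,147 \right)} - -2846\right) + E{\left(56 \right)} = \left(\left(4 - 76\right)^{2} - -2846\right) + \left(18 - 2 \cdot 56^{2}\right) = \left(\left(-72\right)^{2} + 2846\right) + \left(18 - 6272\right) = \left(5184 + 2846\right) + \left(18 - 6272\right) = 8030 - 6254 = 1776$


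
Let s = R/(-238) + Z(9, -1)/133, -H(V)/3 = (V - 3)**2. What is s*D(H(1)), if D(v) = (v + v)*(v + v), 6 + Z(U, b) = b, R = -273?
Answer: 203616/323 ≈ 630.39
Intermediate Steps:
Z(U, b) = -6 + b
H(V) = -3*(-3 + V)**2 (H(V) = -3*(V - 3)**2 = -3*(-3 + V)**2)
D(v) = 4*v**2 (D(v) = (2*v)*(2*v) = 4*v**2)
s = 707/646 (s = -273/(-238) + (-6 - 1)/133 = -273*(-1/238) - 7*1/133 = 39/34 - 1/19 = 707/646 ≈ 1.0944)
s*D(H(1)) = 707*(4*(-3*(-3 + 1)**2)**2)/646 = 707*(4*(-3*(-2)**2)**2)/646 = 707*(4*(-3*4)**2)/646 = 707*(4*(-12)**2)/646 = 707*(4*144)/646 = (707/646)*576 = 203616/323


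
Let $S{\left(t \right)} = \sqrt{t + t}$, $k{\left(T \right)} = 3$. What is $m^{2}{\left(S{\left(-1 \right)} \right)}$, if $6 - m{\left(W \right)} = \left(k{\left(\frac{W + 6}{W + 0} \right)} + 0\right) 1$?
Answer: $9$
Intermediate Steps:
$S{\left(t \right)} = \sqrt{2} \sqrt{t}$ ($S{\left(t \right)} = \sqrt{2 t} = \sqrt{2} \sqrt{t}$)
$m{\left(W \right)} = 3$ ($m{\left(W \right)} = 6 - \left(3 + 0\right) 1 = 6 - 3 \cdot 1 = 6 - 3 = 3$)
$m^{2}{\left(S{\left(-1 \right)} \right)} = 3^{2} = 9$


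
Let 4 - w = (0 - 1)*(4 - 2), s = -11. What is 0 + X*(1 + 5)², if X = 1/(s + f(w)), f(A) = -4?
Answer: -12/5 ≈ -2.4000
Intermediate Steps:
w = 6 (w = 4 - (0 - 1)*(4 - 2) = 4 - (-1)*2 = 4 - 1*(-2) = 4 + 2 = 6)
X = -1/15 (X = 1/(-11 - 4) = 1/(-15) = -1/15 ≈ -0.066667)
0 + X*(1 + 5)² = 0 - (1 + 5)²/15 = 0 - 1/15*6² = 0 - 1/15*36 = 0 - 12/5 = -12/5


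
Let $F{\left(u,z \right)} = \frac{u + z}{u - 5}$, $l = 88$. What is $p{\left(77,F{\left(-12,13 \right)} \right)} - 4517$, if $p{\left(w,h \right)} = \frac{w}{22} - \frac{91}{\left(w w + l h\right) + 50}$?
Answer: $- \frac{916740079}{203110} \approx -4513.5$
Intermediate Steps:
$F{\left(u,z \right)} = \frac{u + z}{-5 + u}$
$p{\left(w,h \right)} = - \frac{91}{50 + w^{2} + 88 h} + \frac{w}{22}$ ($p{\left(w,h \right)} = \frac{w}{22} - \frac{91}{\left(w w + 88 h\right) + 50} = w \frac{1}{22} - \frac{91}{\left(w^{2} + 88 h\right) + 50} = \frac{w}{22} - \frac{91}{50 + w^{2} + 88 h} = - \frac{91}{50 + w^{2} + 88 h} + \frac{w}{22}$)
$p{\left(77,F{\left(-12,13 \right)} \right)} - 4517 = \frac{-2002 + 77^{3} + 50 \cdot 77 + 88 \frac{-12 + 13}{-5 - 12} \cdot 77}{22 \left(50 + 77^{2} + 88 \frac{-12 + 13}{-5 - 12}\right)} - 4517 = \frac{-2002 + 456533 + 3850 + 88 \frac{1}{-17} \cdot 1 \cdot 77}{22 \left(50 + 5929 + 88 \frac{1}{-17} \cdot 1\right)} - 4517 = \frac{-2002 + 456533 + 3850 + 88 \left(\left(- \frac{1}{17}\right) 1\right) 77}{22 \left(50 + 5929 + 88 \left(\left(- \frac{1}{17}\right) 1\right)\right)} - 4517 = \frac{-2002 + 456533 + 3850 + 88 \left(- \frac{1}{17}\right) 77}{22 \left(50 + 5929 + 88 \left(- \frac{1}{17}\right)\right)} - 4517 = \frac{-2002 + 456533 + 3850 - \frac{6776}{17}}{22 \left(50 + 5929 - \frac{88}{17}\right)} - 4517 = \frac{1}{22} \frac{1}{\frac{101555}{17}} \cdot \frac{7785701}{17} - 4517 = \frac{1}{22} \cdot \frac{17}{101555} \cdot \frac{7785701}{17} - 4517 = \frac{707791}{203110} - 4517 = - \frac{916740079}{203110}$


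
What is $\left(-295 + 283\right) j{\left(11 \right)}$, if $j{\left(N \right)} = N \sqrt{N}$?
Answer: $- 132 \sqrt{11} \approx -437.79$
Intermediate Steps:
$j{\left(N \right)} = N^{\frac{3}{2}}$
$\left(-295 + 283\right) j{\left(11 \right)} = \left(-295 + 283\right) 11^{\frac{3}{2}} = - 12 \cdot 11 \sqrt{11} = - 132 \sqrt{11}$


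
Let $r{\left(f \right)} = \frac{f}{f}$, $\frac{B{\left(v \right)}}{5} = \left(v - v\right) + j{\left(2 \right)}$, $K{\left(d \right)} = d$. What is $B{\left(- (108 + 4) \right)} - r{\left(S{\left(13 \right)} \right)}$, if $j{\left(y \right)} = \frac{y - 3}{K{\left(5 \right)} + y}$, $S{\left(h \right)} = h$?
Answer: $- \frac{12}{7} \approx -1.7143$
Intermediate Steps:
$j{\left(y \right)} = \frac{-3 + y}{5 + y}$ ($j{\left(y \right)} = \frac{y - 3}{5 + y} = \frac{-3 + y}{5 + y}$)
$B{\left(v \right)} = - \frac{5}{7}$ ($B{\left(v \right)} = 5 \left(\left(v - v\right) + \frac{-3 + 2}{5 + 2}\right) = 5 \left(0 + \frac{1}{7} \left(-1\right)\right) = 5 \left(0 - \frac{1}{7}\right) = 5 \left(- \frac{1}{7}\right) = - \frac{5}{7}$)
$r{\left(f \right)} = 1$
$B{\left(- (108 + 4) \right)} - r{\left(S{\left(13 \right)} \right)} = - \frac{5}{7} - 1 = - \frac{12}{7}$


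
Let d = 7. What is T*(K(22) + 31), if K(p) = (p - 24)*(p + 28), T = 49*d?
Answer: -23667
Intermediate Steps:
T = 343 (T = 49*7 = 343)
K(p) = (-24 + p)*(28 + p)
T*(K(22) + 31) = 343*((-672 + 22² + 4*22) + 31) = 343*((-672 + 484 + 88) + 31) = 343*(-100 + 31) = 343*(-69) = -23667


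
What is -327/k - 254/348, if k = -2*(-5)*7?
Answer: -16447/3045 ≈ -5.4013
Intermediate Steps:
k = 70 (k = 10*7 = 70)
-327/k - 254/348 = -327/70 - 254/348 = -327*1/70 - 254*1/348 = -327/70 - 127/174 = -16447/3045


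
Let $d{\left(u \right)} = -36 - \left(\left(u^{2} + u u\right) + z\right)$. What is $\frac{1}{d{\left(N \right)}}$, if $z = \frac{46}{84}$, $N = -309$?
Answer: $- \frac{42}{8021939} \approx -5.2356 \cdot 10^{-6}$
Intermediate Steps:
$z = \frac{23}{42}$ ($z = 46 \cdot \frac{1}{84} = \frac{23}{42} \approx 0.54762$)
$d{\left(u \right)} = - \frac{1535}{42} - 2 u^{2}$ ($d{\left(u \right)} = -36 - \left(\left(u^{2} + u u\right) + \frac{23}{42}\right) = -36 - \left(\left(u^{2} + u^{2}\right) + \frac{23}{42}\right) = -36 - \left(2 u^{2} + \frac{23}{42}\right) = -36 - \left(\frac{23}{42} + 2 u^{2}\right) = - \frac{1535}{42} - 2 u^{2}$)
$\frac{1}{d{\left(N \right)}} = \frac{1}{- \frac{1535}{42} - 2 \left(-309\right)^{2}} = \frac{1}{- \frac{1535}{42} - 190962} = \frac{1}{- \frac{8021939}{42}} = - \frac{42}{8021939}$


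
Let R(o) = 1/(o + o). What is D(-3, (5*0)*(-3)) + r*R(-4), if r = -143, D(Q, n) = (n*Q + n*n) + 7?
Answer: 199/8 ≈ 24.875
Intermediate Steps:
D(Q, n) = 7 + n**2 + Q*n (D(Q, n) = (Q*n + n**2) + 7 = (n**2 + Q*n) + 7 = 7 + n**2 + Q*n)
R(o) = 1/(2*o)
D(-3, (5*0)*(-3)) + r*R(-4) = (7 + ((5*0)*(-3))**2 - 3*5*0*(-3)) - 143/(2*(-4)) = (7 + (0*(-3))**2 - 0*(-3)) - 143*(-1)/(2*4) = (7 + 0**2 - 3*0) - 143*(-1/8) = (7 + 0 + 0) + 143/8 = 7 + 143/8 = 199/8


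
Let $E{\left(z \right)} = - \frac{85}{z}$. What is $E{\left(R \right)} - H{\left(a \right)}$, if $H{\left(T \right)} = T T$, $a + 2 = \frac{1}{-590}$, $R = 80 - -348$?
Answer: $- \frac{39159138}{9311675} \approx -4.2054$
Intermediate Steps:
$R = 428$ ($R = 80 + 348 = 428$)
$a = - \frac{1181}{590}$ ($a = -2 + \frac{1}{-590} = -2 - \frac{1}{590} = - \frac{1181}{590} \approx -2.0017$)
$H{\left(T \right)} = T^{2}$
$E{\left(R \right)} - H{\left(a \right)} = - \frac{85}{428} - \left(- \frac{1181}{590}\right)^{2} = \left(-85\right) \frac{1}{428} - \frac{1394761}{348100} = - \frac{85}{428} - \frac{1394761}{348100} = - \frac{39159138}{9311675}$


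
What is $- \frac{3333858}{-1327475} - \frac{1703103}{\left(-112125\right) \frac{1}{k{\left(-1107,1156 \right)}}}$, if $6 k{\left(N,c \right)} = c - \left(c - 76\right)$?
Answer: $\frac{1160437858292}{5953725375} \approx 194.91$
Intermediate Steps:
$k{\left(N,c \right)} = \frac{38}{3}$ ($k{\left(N,c \right)} = \frac{c - \left(c - 76\right)}{6} = \frac{c - \left(-76 + c\right)}{6} = \frac{1}{6} \cdot 76 = \frac{38}{3}$)
$- \frac{3333858}{-1327475} - \frac{1703103}{\left(-112125\right) \frac{1}{k{\left(-1107,1156 \right)}}} = - \frac{3333858}{-1327475} - \frac{1703103}{\left(-112125\right) \frac{1}{\frac{38}{3}}} = \left(-3333858\right) \left(- \frac{1}{1327475}\right) - \frac{1703103}{\left(-112125\right) \frac{3}{38}} = \frac{3333858}{1327475} - \frac{1703103}{- \frac{336375}{38}} = \frac{3333858}{1327475} - - \frac{21572638}{112125} = \frac{3333858}{1327475} + \frac{21572638}{112125} = \frac{1160437858292}{5953725375}$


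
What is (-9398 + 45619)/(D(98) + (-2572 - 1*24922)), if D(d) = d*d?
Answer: -36221/17890 ≈ -2.0247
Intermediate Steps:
D(d) = d²
(-9398 + 45619)/(D(98) + (-2572 - 1*24922)) = (-9398 + 45619)/(98² + (-2572 - 1*24922)) = 36221/(9604 + (-2572 - 24922)) = 36221/(9604 - 27494) = 36221/(-17890) = 36221*(-1/17890) = -36221/17890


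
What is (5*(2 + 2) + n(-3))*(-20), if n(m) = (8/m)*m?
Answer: -560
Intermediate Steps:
n(m) = 8
(5*(2 + 2) + n(-3))*(-20) = (5*(2 + 2) + 8)*(-20) = (5*4 + 8)*(-20) = (20 + 8)*(-20) = 28*(-20) = -560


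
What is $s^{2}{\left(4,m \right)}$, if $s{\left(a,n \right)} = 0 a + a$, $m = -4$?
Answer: $16$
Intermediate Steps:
$s{\left(a,n \right)} = a$ ($s{\left(a,n \right)} = 0 + a = a$)
$s^{2}{\left(4,m \right)} = 4^{2} = 16$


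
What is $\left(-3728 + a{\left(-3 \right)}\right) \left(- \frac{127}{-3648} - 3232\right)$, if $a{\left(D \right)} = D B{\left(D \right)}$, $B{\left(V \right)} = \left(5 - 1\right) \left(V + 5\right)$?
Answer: $\frac{5529608021}{456} \approx 1.2126 \cdot 10^{7}$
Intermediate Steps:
$B{\left(V \right)} = 20 + 4 V$ ($B{\left(V \right)} = 4 \left(5 + V\right) = 20 + 4 V$)
$a{\left(D \right)} = D \left(20 + 4 D\right)$
$\left(-3728 + a{\left(-3 \right)}\right) \left(- \frac{127}{-3648} - 3232\right) = \left(-3728 + 4 \left(-3\right) \left(5 - 3\right)\right) \left(- \frac{127}{-3648} - 3232\right) = \left(-3728 + 4 \left(-3\right) 2\right) \left(\left(-127\right) \left(- \frac{1}{3648}\right) - 3232\right) = \left(-3728 - 24\right) \left(\frac{127}{3648} - 3232\right) = \left(-3752\right) \left(- \frac{11790209}{3648}\right) = \frac{5529608021}{456}$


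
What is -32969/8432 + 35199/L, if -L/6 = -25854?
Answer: -4316743/1172048 ≈ -3.6831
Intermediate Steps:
L = 155124 (L = -6*(-25854) = 155124)
-32969/8432 + 35199/L = -32969/8432 + 35199/155124 = -32969*1/8432 + 35199*(1/155124) = -32969/8432 + 3911/17236 = -4316743/1172048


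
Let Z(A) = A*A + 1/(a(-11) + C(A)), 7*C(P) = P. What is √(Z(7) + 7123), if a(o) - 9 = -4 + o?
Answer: √179295/5 ≈ 84.687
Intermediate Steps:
a(o) = 5 + o (a(o) = 9 + (-4 + o) = 5 + o)
C(P) = P/7
Z(A) = A² + 1/(-6 + A/7) (Z(A) = A*A + 1/((5 - 11) + A/7) = A² + 1/(-6 + A/7))
√(Z(7) + 7123) = √((7 + 7³ - 42*7²)/(-42 + 7) + 7123) = √((7 + 343 - 42*49)/(-35) + 7123) = √(-(7 + 343 - 2058)/35 + 7123) = √(-1/35*(-1708) + 7123) = √(244/5 + 7123) = √(35859/5) = √179295/5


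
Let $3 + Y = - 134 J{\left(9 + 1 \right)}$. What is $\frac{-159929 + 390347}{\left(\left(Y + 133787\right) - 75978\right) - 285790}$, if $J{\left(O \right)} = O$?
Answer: $- \frac{115209}{114662} \approx -1.0048$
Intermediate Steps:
$Y = -1343$ ($Y = -3 - 134 \left(9 + 1\right) = -3 - 1340 = -1343$)
$\frac{-159929 + 390347}{\left(\left(Y + 133787\right) - 75978\right) - 285790} = \frac{-159929 + 390347}{\left(\left(-1343 + 133787\right) - 75978\right) - 285790} = \frac{230418}{\left(132444 - 75978\right) - 285790} = \frac{230418}{56466 - 285790} = \frac{230418}{-229324} = 230418 \left(- \frac{1}{229324}\right) = - \frac{115209}{114662}$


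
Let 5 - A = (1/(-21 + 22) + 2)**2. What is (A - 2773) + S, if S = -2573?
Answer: -5350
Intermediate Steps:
A = -4 (A = 5 - (1/(-21 + 22) + 2)**2 = 5 - (1/1 + 2)**2 = 5 - (1 + 2)**2 = 5 - 1*3**2 = 5 - 1*9 = 5 - 9 = -4)
(A - 2773) + S = (-4 - 2773) - 2573 = -2777 - 2573 = -5350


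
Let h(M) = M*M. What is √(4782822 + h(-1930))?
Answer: √8507722 ≈ 2916.8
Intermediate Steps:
h(M) = M²
√(4782822 + h(-1930)) = √(4782822 + (-1930)²) = √(4782822 + 3724900) = √8507722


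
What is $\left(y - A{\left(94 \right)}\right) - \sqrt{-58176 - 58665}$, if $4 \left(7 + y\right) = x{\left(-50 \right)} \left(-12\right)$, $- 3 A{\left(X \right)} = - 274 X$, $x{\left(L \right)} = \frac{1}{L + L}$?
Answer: $- \frac{2577691}{300} - i \sqrt{116841} \approx -8592.3 - 341.82 i$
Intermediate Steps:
$x{\left(L \right)} = \frac{1}{2 L}$
$A{\left(X \right)} = \frac{274 X}{3}$ ($A{\left(X \right)} = - \frac{\left(-274\right) X}{3} = \frac{274 X}{3}$)
$y = - \frac{697}{100}$ ($y = -7 + \frac{\frac{1}{2 \left(-50\right)} \left(-12\right)}{4} = -7 + \frac{\frac{1}{2} \left(- \frac{1}{50}\right) \left(-12\right)}{4} = -7 + \frac{\left(- \frac{1}{100}\right) \left(-12\right)}{4} = -7 + \frac{1}{4} \cdot \frac{3}{25} = -7 + \frac{3}{100} = - \frac{697}{100} \approx -6.97$)
$\left(y - A{\left(94 \right)}\right) - \sqrt{-58176 - 58665} = \left(- \frac{697}{100} - \frac{274}{3} \cdot 94\right) - \sqrt{-58176 - 58665} = \left(- \frac{697}{100} - \frac{25756}{3}\right) - \sqrt{-116841} = \left(- \frac{697}{100} - \frac{25756}{3}\right) - i \sqrt{116841} = - \frac{2577691}{300} - i \sqrt{116841}$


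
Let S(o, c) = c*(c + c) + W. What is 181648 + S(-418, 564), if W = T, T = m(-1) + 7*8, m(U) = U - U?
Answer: 817896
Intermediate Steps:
m(U) = 0
T = 56 (T = 0 + 7*8 = 0 + 56 = 56)
W = 56
S(o, c) = 56 + 2*c² (S(o, c) = c*(c + c) + 56 = c*(2*c) + 56 = 2*c² + 56 = 56 + 2*c²)
181648 + S(-418, 564) = 181648 + (56 + 2*564²) = 181648 + (56 + 2*318096) = 181648 + (56 + 636192) = 181648 + 636248 = 817896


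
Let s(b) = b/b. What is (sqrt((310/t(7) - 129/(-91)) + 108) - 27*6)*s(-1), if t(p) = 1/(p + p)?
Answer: -162 + sqrt(36845627)/91 ≈ -95.296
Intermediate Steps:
t(p) = 1/(2*p)
s(b) = 1
(sqrt((310/t(7) - 129/(-91)) + 108) - 27*6)*s(-1) = (sqrt((310/(((1/2)/7)) - 129/(-91)) + 108) - 27*6)*1 = (sqrt((310/(((1/2)*(1/7))) - 129*(-1/91)) + 108) - 162)*1 = (sqrt((310/(1/14) + 129/91) + 108) - 162)*1 = (sqrt((310*14 + 129/91) + 108) - 162)*1 = (sqrt((4340 + 129/91) + 108) - 162)*1 = (sqrt(395069/91 + 108) - 162)*1 = (sqrt(404897/91) - 162)*1 = (sqrt(36845627)/91 - 162)*1 = (-162 + sqrt(36845627)/91)*1 = -162 + sqrt(36845627)/91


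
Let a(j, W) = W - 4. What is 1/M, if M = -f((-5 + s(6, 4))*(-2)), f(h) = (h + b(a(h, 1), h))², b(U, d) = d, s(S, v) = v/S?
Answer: -9/2704 ≈ -0.0033284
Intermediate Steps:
a(j, W) = -4 + W
f(h) = 4*h² (f(h) = (h + h)² = (2*h)² = 4*h²)
M = -2704/9 (M = -4*((-5 + 4/6)*(-2))² = -4*((-5 + 4*(⅙))*(-2))² = -4*((-5 + ⅔)*(-2))² = -4*(-13/3*(-2))² = -4*(26/3)² = -4*676/9 = -1*2704/9 = -2704/9 ≈ -300.44)
1/M = 1/(-2704/9) = -9/2704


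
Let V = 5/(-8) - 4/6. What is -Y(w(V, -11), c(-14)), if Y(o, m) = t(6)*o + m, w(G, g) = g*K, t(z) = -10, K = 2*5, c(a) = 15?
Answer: -1115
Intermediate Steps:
K = 10
V = -31/24 (V = 5*(-⅛) - 4*⅙ = -5/8 - ⅔ = -31/24 ≈ -1.2917)
w(G, g) = 10*g (w(G, g) = g*10 = 10*g)
Y(o, m) = m - 10*o (Y(o, m) = -10*o + m = m - 10*o)
-Y(w(V, -11), c(-14)) = -(15 - 100*(-11)) = -(15 - 10*(-110)) = -(15 + 1100) = -1*1115 = -1115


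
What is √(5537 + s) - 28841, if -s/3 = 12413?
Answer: -28841 + 11*I*√262 ≈ -28841.0 + 178.05*I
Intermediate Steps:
s = -37239 (s = -3*12413 = -37239)
√(5537 + s) - 28841 = √(5537 - 37239) - 28841 = √(-31702) - 28841 = 11*I*√262 - 28841 = -28841 + 11*I*√262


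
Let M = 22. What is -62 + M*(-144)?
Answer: -3230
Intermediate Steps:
-62 + M*(-144) = -62 + 22*(-144) = -62 - 3168 = -3230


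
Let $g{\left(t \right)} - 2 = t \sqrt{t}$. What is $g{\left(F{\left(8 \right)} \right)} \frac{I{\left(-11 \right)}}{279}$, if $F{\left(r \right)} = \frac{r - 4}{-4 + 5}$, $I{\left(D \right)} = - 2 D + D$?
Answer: $\frac{110}{279} \approx 0.39427$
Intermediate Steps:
$I{\left(D \right)} = - D$
$F{\left(r \right)} = -4 + r$ ($F{\left(r \right)} = \frac{-4 + r}{1} = \left(-4 + r\right) 1 = -4 + r$)
$g{\left(t \right)} = 2 + t^{\frac{3}{2}}$ ($g{\left(t \right)} = 2 + t \sqrt{t} = 2 + t^{\frac{3}{2}}$)
$g{\left(F{\left(8 \right)} \right)} \frac{I{\left(-11 \right)}}{279} = \left(2 + \left(-4 + 8\right)^{\frac{3}{2}}\right) \frac{\left(-1\right) \left(-11\right)}{279} = \left(2 + 4^{\frac{3}{2}}\right) 11 \cdot \frac{1}{279} = \left(2 + 8\right) \frac{11}{279} = 10 \cdot \frac{11}{279} = \frac{110}{279}$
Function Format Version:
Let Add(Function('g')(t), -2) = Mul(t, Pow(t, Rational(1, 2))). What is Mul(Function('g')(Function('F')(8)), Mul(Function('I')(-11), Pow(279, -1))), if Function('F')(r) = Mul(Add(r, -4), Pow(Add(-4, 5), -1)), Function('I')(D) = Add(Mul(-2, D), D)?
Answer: Rational(110, 279) ≈ 0.39427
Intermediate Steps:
Function('I')(D) = Mul(-1, D)
Function('F')(r) = Add(-4, r) (Function('F')(r) = Mul(Add(-4, r), Pow(1, -1)) = Mul(Add(-4, r), 1) = Add(-4, r))
Function('g')(t) = Add(2, Pow(t, Rational(3, 2))) (Function('g')(t) = Add(2, Mul(t, Pow(t, Rational(1, 2)))) = Add(2, Pow(t, Rational(3, 2))))
Mul(Function('g')(Function('F')(8)), Mul(Function('I')(-11), Pow(279, -1))) = Mul(Add(2, Pow(Add(-4, 8), Rational(3, 2))), Mul(Mul(-1, -11), Pow(279, -1))) = Mul(Add(2, Pow(4, Rational(3, 2))), Mul(11, Rational(1, 279))) = Mul(Add(2, 8), Rational(11, 279)) = Mul(10, Rational(11, 279)) = Rational(110, 279)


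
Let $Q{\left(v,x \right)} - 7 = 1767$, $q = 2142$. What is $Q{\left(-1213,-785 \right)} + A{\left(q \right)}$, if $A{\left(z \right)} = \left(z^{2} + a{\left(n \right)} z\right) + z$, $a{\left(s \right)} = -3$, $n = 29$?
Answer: $4585654$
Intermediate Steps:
$Q{\left(v,x \right)} = 1774$ ($Q{\left(v,x \right)} = 7 + 1767 = 1774$)
$A{\left(z \right)} = z^{2} - 2 z$ ($A{\left(z \right)} = \left(z^{2} - 3 z\right) + z = z^{2} - 2 z$)
$Q{\left(-1213,-785 \right)} + A{\left(q \right)} = 1774 + 2142 \left(-2 + 2142\right) = 1774 + 2142 \cdot 2140 = 1774 + 4583880 = 4585654$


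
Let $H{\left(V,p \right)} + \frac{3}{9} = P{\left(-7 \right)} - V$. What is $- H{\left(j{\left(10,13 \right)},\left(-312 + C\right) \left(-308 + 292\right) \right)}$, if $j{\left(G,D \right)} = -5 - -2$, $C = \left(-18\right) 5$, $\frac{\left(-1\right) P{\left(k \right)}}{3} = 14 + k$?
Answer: $\frac{55}{3} \approx 18.333$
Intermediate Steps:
$P{\left(k \right)} = -42 - 3 k$ ($P{\left(k \right)} = - 3 \left(14 + k\right) = -42 - 3 k$)
$C = -90$
$j{\left(G,D \right)} = -3$ ($j{\left(G,D \right)} = -5 + 2 = -3$)
$H{\left(V,p \right)} = - \frac{64}{3} - V$ ($H{\left(V,p \right)} = - \frac{1}{3} - \left(21 + V\right) = - \frac{64}{3} - V$)
$- H{\left(j{\left(10,13 \right)},\left(-312 + C\right) \left(-308 + 292\right) \right)} = - (- \frac{64}{3} - -3) = - (- \frac{64}{3} + 3) = \left(-1\right) \left(- \frac{55}{3}\right) = \frac{55}{3}$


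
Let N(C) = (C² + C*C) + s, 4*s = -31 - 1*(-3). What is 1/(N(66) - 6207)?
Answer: 1/2498 ≈ 0.00040032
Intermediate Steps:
s = -7 (s = (-31 - 1*(-3))/4 = (-31 + 3)/4 = (¼)*(-28) = -7)
N(C) = -7 + 2*C² (N(C) = (C² + C*C) - 7 = (C² + C²) - 7 = 2*C² - 7 = -7 + 2*C²)
1/(N(66) - 6207) = 1/((-7 + 2*66²) - 6207) = 1/((-7 + 2*4356) - 6207) = 1/((-7 + 8712) - 6207) = 1/(8705 - 6207) = 1/2498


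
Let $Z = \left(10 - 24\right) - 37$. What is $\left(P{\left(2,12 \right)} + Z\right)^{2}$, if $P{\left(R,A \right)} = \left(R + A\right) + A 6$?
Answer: $1225$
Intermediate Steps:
$P{\left(R,A \right)} = R + 7 A$ ($P{\left(R,A \right)} = \left(A + R\right) + 6 A = R + 7 A$)
$Z = -51$ ($Z = -14 - 37 = -51$)
$\left(P{\left(2,12 \right)} + Z\right)^{2} = \left(\left(2 + 7 \cdot 12\right) - 51\right)^{2} = \left(\left(2 + 84\right) - 51\right)^{2} = \left(86 - 51\right)^{2} = 35^{2} = 1225$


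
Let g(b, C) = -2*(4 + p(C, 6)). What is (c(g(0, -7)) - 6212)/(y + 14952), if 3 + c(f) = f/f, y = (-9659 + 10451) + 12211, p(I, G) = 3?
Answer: -6214/27955 ≈ -0.22229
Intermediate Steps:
g(b, C) = -14 (g(b, C) = -2*(4 + 3) = -2*7 = -14)
y = 13003 (y = 792 + 12211 = 13003)
c(f) = -2 (c(f) = -3 + f/f = -3 + 1 = -2)
(c(g(0, -7)) - 6212)/(y + 14952) = (-2 - 6212)/(13003 + 14952) = -6214/27955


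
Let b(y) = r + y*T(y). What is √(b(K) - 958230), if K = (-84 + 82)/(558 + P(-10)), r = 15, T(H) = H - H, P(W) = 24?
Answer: I*√958215 ≈ 978.88*I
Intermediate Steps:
T(H) = 0
K = -1/291 (K = (-84 + 82)/(558 + 24) = -2/582 = -2*1/582 = -1/291 ≈ -0.0034364)
b(y) = 15 (b(y) = 15 + y*0 = 15 + 0 = 15)
√(b(K) - 958230) = √(15 - 958230) = √(-958215) = I*√958215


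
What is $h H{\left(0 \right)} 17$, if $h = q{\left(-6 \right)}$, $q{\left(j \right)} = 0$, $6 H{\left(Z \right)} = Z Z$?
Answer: $0$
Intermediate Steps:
$H{\left(Z \right)} = \frac{Z^{2}}{6}$ ($H{\left(Z \right)} = \frac{Z Z}{6} = \frac{Z^{2}}{6}$)
$h = 0$
$h H{\left(0 \right)} 17 = 0 \frac{0^{2}}{6} \cdot 17 = 0 \cdot \frac{1}{6} \cdot 0 \cdot 17 = 0 \cdot 0 \cdot 17 = 0 \cdot 17 = 0$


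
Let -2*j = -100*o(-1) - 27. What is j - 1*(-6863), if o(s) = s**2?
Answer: 13853/2 ≈ 6926.5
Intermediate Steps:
j = 127/2 (j = -(-100*(-1)**2 - 27)/2 = -(-100*1 - 27)/2 = -(-100 - 27)/2 = -1/2*(-127) = 127/2 ≈ 63.500)
j - 1*(-6863) = 127/2 - 1*(-6863) = 127/2 + 6863 = 13853/2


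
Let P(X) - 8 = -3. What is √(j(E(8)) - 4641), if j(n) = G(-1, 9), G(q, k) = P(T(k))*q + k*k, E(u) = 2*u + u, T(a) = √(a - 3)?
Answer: I*√4565 ≈ 67.565*I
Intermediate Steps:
T(a) = √(-3 + a)
P(X) = 5 (P(X) = 8 - 3 = 5)
E(u) = 3*u
G(q, k) = k² + 5*q (G(q, k) = 5*q + k*k = 5*q + k² = k² + 5*q)
j(n) = 76 (j(n) = 9² + 5*(-1) = 81 - 5 = 76)
√(j(E(8)) - 4641) = √(76 - 4641) = √(-4565) = I*√4565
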